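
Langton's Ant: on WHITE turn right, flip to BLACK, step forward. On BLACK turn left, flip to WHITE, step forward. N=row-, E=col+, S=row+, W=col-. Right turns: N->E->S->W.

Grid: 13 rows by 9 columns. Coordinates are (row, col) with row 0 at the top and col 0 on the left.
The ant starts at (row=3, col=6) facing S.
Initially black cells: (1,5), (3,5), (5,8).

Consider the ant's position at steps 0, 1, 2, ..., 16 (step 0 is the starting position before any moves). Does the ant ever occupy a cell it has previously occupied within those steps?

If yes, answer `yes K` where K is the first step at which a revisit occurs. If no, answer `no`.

Answer: yes 5

Derivation:
Step 1: on WHITE (3,6): turn R to W, flip to black, move to (3,5). |black|=4 — new cell
Step 2: on BLACK (3,5): turn L to S, flip to white, move to (4,5). |black|=3 — new cell
Step 3: on WHITE (4,5): turn R to W, flip to black, move to (4,4). |black|=4 — new cell
Step 4: on WHITE (4,4): turn R to N, flip to black, move to (3,4). |black|=5 — new cell
Step 5: on WHITE (3,4): turn R to E, flip to black, move to (3,5). |black|=6 — REVISIT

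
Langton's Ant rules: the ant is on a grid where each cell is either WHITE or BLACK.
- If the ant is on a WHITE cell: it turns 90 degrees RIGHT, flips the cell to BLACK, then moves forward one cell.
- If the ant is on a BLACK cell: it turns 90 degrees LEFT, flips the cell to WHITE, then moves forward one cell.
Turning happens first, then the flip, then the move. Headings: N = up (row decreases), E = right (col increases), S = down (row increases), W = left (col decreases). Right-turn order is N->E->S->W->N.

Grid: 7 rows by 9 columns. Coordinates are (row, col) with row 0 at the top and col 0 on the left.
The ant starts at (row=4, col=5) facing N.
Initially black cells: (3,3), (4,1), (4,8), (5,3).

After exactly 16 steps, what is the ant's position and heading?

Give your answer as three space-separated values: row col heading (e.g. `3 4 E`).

Step 1: on WHITE (4,5): turn R to E, flip to black, move to (4,6). |black|=5
Step 2: on WHITE (4,6): turn R to S, flip to black, move to (5,6). |black|=6
Step 3: on WHITE (5,6): turn R to W, flip to black, move to (5,5). |black|=7
Step 4: on WHITE (5,5): turn R to N, flip to black, move to (4,5). |black|=8
Step 5: on BLACK (4,5): turn L to W, flip to white, move to (4,4). |black|=7
Step 6: on WHITE (4,4): turn R to N, flip to black, move to (3,4). |black|=8
Step 7: on WHITE (3,4): turn R to E, flip to black, move to (3,5). |black|=9
Step 8: on WHITE (3,5): turn R to S, flip to black, move to (4,5). |black|=10
Step 9: on WHITE (4,5): turn R to W, flip to black, move to (4,4). |black|=11
Step 10: on BLACK (4,4): turn L to S, flip to white, move to (5,4). |black|=10
Step 11: on WHITE (5,4): turn R to W, flip to black, move to (5,3). |black|=11
Step 12: on BLACK (5,3): turn L to S, flip to white, move to (6,3). |black|=10
Step 13: on WHITE (6,3): turn R to W, flip to black, move to (6,2). |black|=11
Step 14: on WHITE (6,2): turn R to N, flip to black, move to (5,2). |black|=12
Step 15: on WHITE (5,2): turn R to E, flip to black, move to (5,3). |black|=13
Step 16: on WHITE (5,3): turn R to S, flip to black, move to (6,3). |black|=14

Answer: 6 3 S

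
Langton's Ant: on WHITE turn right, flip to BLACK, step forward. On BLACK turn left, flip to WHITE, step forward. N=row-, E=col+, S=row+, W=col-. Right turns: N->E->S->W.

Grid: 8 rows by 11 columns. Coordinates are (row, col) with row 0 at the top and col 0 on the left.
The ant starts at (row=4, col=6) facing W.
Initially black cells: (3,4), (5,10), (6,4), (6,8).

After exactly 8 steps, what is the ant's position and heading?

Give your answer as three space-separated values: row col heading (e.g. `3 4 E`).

Step 1: on WHITE (4,6): turn R to N, flip to black, move to (3,6). |black|=5
Step 2: on WHITE (3,6): turn R to E, flip to black, move to (3,7). |black|=6
Step 3: on WHITE (3,7): turn R to S, flip to black, move to (4,7). |black|=7
Step 4: on WHITE (4,7): turn R to W, flip to black, move to (4,6). |black|=8
Step 5: on BLACK (4,6): turn L to S, flip to white, move to (5,6). |black|=7
Step 6: on WHITE (5,6): turn R to W, flip to black, move to (5,5). |black|=8
Step 7: on WHITE (5,5): turn R to N, flip to black, move to (4,5). |black|=9
Step 8: on WHITE (4,5): turn R to E, flip to black, move to (4,6). |black|=10

Answer: 4 6 E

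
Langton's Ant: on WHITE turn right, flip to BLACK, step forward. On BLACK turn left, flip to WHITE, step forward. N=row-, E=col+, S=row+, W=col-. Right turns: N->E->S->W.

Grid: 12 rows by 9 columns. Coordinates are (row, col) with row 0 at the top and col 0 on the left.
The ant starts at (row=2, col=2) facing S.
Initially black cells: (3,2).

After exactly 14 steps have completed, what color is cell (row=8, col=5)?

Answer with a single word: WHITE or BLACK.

Step 1: on WHITE (2,2): turn R to W, flip to black, move to (2,1). |black|=2
Step 2: on WHITE (2,1): turn R to N, flip to black, move to (1,1). |black|=3
Step 3: on WHITE (1,1): turn R to E, flip to black, move to (1,2). |black|=4
Step 4: on WHITE (1,2): turn R to S, flip to black, move to (2,2). |black|=5
Step 5: on BLACK (2,2): turn L to E, flip to white, move to (2,3). |black|=4
Step 6: on WHITE (2,3): turn R to S, flip to black, move to (3,3). |black|=5
Step 7: on WHITE (3,3): turn R to W, flip to black, move to (3,2). |black|=6
Step 8: on BLACK (3,2): turn L to S, flip to white, move to (4,2). |black|=5
Step 9: on WHITE (4,2): turn R to W, flip to black, move to (4,1). |black|=6
Step 10: on WHITE (4,1): turn R to N, flip to black, move to (3,1). |black|=7
Step 11: on WHITE (3,1): turn R to E, flip to black, move to (3,2). |black|=8
Step 12: on WHITE (3,2): turn R to S, flip to black, move to (4,2). |black|=9
Step 13: on BLACK (4,2): turn L to E, flip to white, move to (4,3). |black|=8
Step 14: on WHITE (4,3): turn R to S, flip to black, move to (5,3). |black|=9

Answer: WHITE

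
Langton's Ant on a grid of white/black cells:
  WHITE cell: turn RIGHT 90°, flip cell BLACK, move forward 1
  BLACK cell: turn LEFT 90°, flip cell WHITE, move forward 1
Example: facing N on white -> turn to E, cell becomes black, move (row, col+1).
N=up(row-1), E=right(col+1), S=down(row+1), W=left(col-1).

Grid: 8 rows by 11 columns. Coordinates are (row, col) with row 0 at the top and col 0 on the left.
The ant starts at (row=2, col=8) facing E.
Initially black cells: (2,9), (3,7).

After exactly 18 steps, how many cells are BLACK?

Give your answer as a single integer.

Answer: 6

Derivation:
Step 1: on WHITE (2,8): turn R to S, flip to black, move to (3,8). |black|=3
Step 2: on WHITE (3,8): turn R to W, flip to black, move to (3,7). |black|=4
Step 3: on BLACK (3,7): turn L to S, flip to white, move to (4,7). |black|=3
Step 4: on WHITE (4,7): turn R to W, flip to black, move to (4,6). |black|=4
Step 5: on WHITE (4,6): turn R to N, flip to black, move to (3,6). |black|=5
Step 6: on WHITE (3,6): turn R to E, flip to black, move to (3,7). |black|=6
Step 7: on WHITE (3,7): turn R to S, flip to black, move to (4,7). |black|=7
Step 8: on BLACK (4,7): turn L to E, flip to white, move to (4,8). |black|=6
Step 9: on WHITE (4,8): turn R to S, flip to black, move to (5,8). |black|=7
Step 10: on WHITE (5,8): turn R to W, flip to black, move to (5,7). |black|=8
Step 11: on WHITE (5,7): turn R to N, flip to black, move to (4,7). |black|=9
Step 12: on WHITE (4,7): turn R to E, flip to black, move to (4,8). |black|=10
Step 13: on BLACK (4,8): turn L to N, flip to white, move to (3,8). |black|=9
Step 14: on BLACK (3,8): turn L to W, flip to white, move to (3,7). |black|=8
Step 15: on BLACK (3,7): turn L to S, flip to white, move to (4,7). |black|=7
Step 16: on BLACK (4,7): turn L to E, flip to white, move to (4,8). |black|=6
Step 17: on WHITE (4,8): turn R to S, flip to black, move to (5,8). |black|=7
Step 18: on BLACK (5,8): turn L to E, flip to white, move to (5,9). |black|=6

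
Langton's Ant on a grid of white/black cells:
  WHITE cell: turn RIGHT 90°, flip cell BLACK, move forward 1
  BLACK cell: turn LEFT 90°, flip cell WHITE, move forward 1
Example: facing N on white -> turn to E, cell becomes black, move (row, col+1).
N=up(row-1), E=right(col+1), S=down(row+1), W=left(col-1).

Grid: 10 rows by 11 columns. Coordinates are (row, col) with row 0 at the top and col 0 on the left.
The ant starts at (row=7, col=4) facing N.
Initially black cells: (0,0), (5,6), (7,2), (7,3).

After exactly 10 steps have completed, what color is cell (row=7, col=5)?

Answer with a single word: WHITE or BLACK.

Step 1: on WHITE (7,4): turn R to E, flip to black, move to (7,5). |black|=5
Step 2: on WHITE (7,5): turn R to S, flip to black, move to (8,5). |black|=6
Step 3: on WHITE (8,5): turn R to W, flip to black, move to (8,4). |black|=7
Step 4: on WHITE (8,4): turn R to N, flip to black, move to (7,4). |black|=8
Step 5: on BLACK (7,4): turn L to W, flip to white, move to (7,3). |black|=7
Step 6: on BLACK (7,3): turn L to S, flip to white, move to (8,3). |black|=6
Step 7: on WHITE (8,3): turn R to W, flip to black, move to (8,2). |black|=7
Step 8: on WHITE (8,2): turn R to N, flip to black, move to (7,2). |black|=8
Step 9: on BLACK (7,2): turn L to W, flip to white, move to (7,1). |black|=7
Step 10: on WHITE (7,1): turn R to N, flip to black, move to (6,1). |black|=8

Answer: BLACK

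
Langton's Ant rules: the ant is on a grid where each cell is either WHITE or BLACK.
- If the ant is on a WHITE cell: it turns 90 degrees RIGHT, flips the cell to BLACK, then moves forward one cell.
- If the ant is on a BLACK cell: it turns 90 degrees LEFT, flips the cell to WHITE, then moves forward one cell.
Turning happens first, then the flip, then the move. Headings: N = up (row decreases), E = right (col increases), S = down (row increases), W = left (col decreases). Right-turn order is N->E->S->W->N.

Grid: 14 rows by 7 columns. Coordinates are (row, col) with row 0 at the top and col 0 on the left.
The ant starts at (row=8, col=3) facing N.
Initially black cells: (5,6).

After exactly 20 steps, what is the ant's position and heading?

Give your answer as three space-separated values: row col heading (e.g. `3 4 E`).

Answer: 10 1 S

Derivation:
Step 1: on WHITE (8,3): turn R to E, flip to black, move to (8,4). |black|=2
Step 2: on WHITE (8,4): turn R to S, flip to black, move to (9,4). |black|=3
Step 3: on WHITE (9,4): turn R to W, flip to black, move to (9,3). |black|=4
Step 4: on WHITE (9,3): turn R to N, flip to black, move to (8,3). |black|=5
Step 5: on BLACK (8,3): turn L to W, flip to white, move to (8,2). |black|=4
Step 6: on WHITE (8,2): turn R to N, flip to black, move to (7,2). |black|=5
Step 7: on WHITE (7,2): turn R to E, flip to black, move to (7,3). |black|=6
Step 8: on WHITE (7,3): turn R to S, flip to black, move to (8,3). |black|=7
Step 9: on WHITE (8,3): turn R to W, flip to black, move to (8,2). |black|=8
Step 10: on BLACK (8,2): turn L to S, flip to white, move to (9,2). |black|=7
Step 11: on WHITE (9,2): turn R to W, flip to black, move to (9,1). |black|=8
Step 12: on WHITE (9,1): turn R to N, flip to black, move to (8,1). |black|=9
Step 13: on WHITE (8,1): turn R to E, flip to black, move to (8,2). |black|=10
Step 14: on WHITE (8,2): turn R to S, flip to black, move to (9,2). |black|=11
Step 15: on BLACK (9,2): turn L to E, flip to white, move to (9,3). |black|=10
Step 16: on BLACK (9,3): turn L to N, flip to white, move to (8,3). |black|=9
Step 17: on BLACK (8,3): turn L to W, flip to white, move to (8,2). |black|=8
Step 18: on BLACK (8,2): turn L to S, flip to white, move to (9,2). |black|=7
Step 19: on WHITE (9,2): turn R to W, flip to black, move to (9,1). |black|=8
Step 20: on BLACK (9,1): turn L to S, flip to white, move to (10,1). |black|=7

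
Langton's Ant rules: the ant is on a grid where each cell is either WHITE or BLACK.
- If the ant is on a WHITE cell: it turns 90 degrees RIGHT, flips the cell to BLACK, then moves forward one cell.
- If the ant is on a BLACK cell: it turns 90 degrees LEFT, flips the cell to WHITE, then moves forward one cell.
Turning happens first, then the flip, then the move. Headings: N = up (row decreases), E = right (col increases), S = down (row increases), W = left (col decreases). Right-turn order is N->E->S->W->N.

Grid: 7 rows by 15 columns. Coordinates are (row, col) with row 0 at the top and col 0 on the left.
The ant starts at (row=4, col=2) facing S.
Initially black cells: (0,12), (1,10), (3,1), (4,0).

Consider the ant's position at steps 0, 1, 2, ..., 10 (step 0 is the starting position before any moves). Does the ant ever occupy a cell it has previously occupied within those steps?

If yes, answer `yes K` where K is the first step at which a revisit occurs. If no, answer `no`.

Step 1: on WHITE (4,2): turn R to W, flip to black, move to (4,1). |black|=5 — new cell
Step 2: on WHITE (4,1): turn R to N, flip to black, move to (3,1). |black|=6 — new cell
Step 3: on BLACK (3,1): turn L to W, flip to white, move to (3,0). |black|=5 — new cell
Step 4: on WHITE (3,0): turn R to N, flip to black, move to (2,0). |black|=6 — new cell
Step 5: on WHITE (2,0): turn R to E, flip to black, move to (2,1). |black|=7 — new cell
Step 6: on WHITE (2,1): turn R to S, flip to black, move to (3,1). |black|=8 — REVISIT

Answer: yes 6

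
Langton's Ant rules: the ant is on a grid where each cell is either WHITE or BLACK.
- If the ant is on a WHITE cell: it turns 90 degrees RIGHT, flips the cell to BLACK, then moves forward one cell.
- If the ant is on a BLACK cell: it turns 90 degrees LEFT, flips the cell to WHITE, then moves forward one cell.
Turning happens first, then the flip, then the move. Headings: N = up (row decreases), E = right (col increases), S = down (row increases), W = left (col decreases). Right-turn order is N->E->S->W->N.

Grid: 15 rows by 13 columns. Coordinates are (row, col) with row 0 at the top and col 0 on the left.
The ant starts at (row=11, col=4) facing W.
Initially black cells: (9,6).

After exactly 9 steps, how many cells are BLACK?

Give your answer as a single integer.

Step 1: on WHITE (11,4): turn R to N, flip to black, move to (10,4). |black|=2
Step 2: on WHITE (10,4): turn R to E, flip to black, move to (10,5). |black|=3
Step 3: on WHITE (10,5): turn R to S, flip to black, move to (11,5). |black|=4
Step 4: on WHITE (11,5): turn R to W, flip to black, move to (11,4). |black|=5
Step 5: on BLACK (11,4): turn L to S, flip to white, move to (12,4). |black|=4
Step 6: on WHITE (12,4): turn R to W, flip to black, move to (12,3). |black|=5
Step 7: on WHITE (12,3): turn R to N, flip to black, move to (11,3). |black|=6
Step 8: on WHITE (11,3): turn R to E, flip to black, move to (11,4). |black|=7
Step 9: on WHITE (11,4): turn R to S, flip to black, move to (12,4). |black|=8

Answer: 8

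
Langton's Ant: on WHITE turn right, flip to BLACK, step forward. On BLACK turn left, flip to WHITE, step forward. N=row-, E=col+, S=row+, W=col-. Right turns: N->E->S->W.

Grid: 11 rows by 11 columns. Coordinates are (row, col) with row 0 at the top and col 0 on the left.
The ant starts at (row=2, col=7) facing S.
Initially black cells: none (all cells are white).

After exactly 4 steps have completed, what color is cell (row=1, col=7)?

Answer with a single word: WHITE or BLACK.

Step 1: on WHITE (2,7): turn R to W, flip to black, move to (2,6). |black|=1
Step 2: on WHITE (2,6): turn R to N, flip to black, move to (1,6). |black|=2
Step 3: on WHITE (1,6): turn R to E, flip to black, move to (1,7). |black|=3
Step 4: on WHITE (1,7): turn R to S, flip to black, move to (2,7). |black|=4

Answer: BLACK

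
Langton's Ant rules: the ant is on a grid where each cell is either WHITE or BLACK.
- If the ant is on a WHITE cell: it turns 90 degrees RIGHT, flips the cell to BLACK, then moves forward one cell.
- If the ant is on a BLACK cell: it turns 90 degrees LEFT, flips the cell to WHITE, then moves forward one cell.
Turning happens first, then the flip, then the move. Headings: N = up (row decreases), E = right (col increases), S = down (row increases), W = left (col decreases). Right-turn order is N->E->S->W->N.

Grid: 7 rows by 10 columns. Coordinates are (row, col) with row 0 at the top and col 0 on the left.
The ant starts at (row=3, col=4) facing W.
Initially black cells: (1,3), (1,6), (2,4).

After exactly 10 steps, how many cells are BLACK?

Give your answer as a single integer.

Step 1: on WHITE (3,4): turn R to N, flip to black, move to (2,4). |black|=4
Step 2: on BLACK (2,4): turn L to W, flip to white, move to (2,3). |black|=3
Step 3: on WHITE (2,3): turn R to N, flip to black, move to (1,3). |black|=4
Step 4: on BLACK (1,3): turn L to W, flip to white, move to (1,2). |black|=3
Step 5: on WHITE (1,2): turn R to N, flip to black, move to (0,2). |black|=4
Step 6: on WHITE (0,2): turn R to E, flip to black, move to (0,3). |black|=5
Step 7: on WHITE (0,3): turn R to S, flip to black, move to (1,3). |black|=6
Step 8: on WHITE (1,3): turn R to W, flip to black, move to (1,2). |black|=7
Step 9: on BLACK (1,2): turn L to S, flip to white, move to (2,2). |black|=6
Step 10: on WHITE (2,2): turn R to W, flip to black, move to (2,1). |black|=7

Answer: 7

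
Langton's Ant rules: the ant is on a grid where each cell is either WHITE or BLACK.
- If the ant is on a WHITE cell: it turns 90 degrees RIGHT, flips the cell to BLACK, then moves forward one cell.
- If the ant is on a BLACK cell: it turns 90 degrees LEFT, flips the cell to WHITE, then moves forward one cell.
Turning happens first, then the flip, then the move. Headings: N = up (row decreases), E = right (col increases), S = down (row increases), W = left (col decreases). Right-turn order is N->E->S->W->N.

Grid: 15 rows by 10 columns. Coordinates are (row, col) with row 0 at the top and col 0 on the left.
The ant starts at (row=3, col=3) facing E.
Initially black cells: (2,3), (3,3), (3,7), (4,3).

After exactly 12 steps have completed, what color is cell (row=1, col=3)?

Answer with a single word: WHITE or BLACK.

Answer: BLACK

Derivation:
Step 1: on BLACK (3,3): turn L to N, flip to white, move to (2,3). |black|=3
Step 2: on BLACK (2,3): turn L to W, flip to white, move to (2,2). |black|=2
Step 3: on WHITE (2,2): turn R to N, flip to black, move to (1,2). |black|=3
Step 4: on WHITE (1,2): turn R to E, flip to black, move to (1,3). |black|=4
Step 5: on WHITE (1,3): turn R to S, flip to black, move to (2,3). |black|=5
Step 6: on WHITE (2,3): turn R to W, flip to black, move to (2,2). |black|=6
Step 7: on BLACK (2,2): turn L to S, flip to white, move to (3,2). |black|=5
Step 8: on WHITE (3,2): turn R to W, flip to black, move to (3,1). |black|=6
Step 9: on WHITE (3,1): turn R to N, flip to black, move to (2,1). |black|=7
Step 10: on WHITE (2,1): turn R to E, flip to black, move to (2,2). |black|=8
Step 11: on WHITE (2,2): turn R to S, flip to black, move to (3,2). |black|=9
Step 12: on BLACK (3,2): turn L to E, flip to white, move to (3,3). |black|=8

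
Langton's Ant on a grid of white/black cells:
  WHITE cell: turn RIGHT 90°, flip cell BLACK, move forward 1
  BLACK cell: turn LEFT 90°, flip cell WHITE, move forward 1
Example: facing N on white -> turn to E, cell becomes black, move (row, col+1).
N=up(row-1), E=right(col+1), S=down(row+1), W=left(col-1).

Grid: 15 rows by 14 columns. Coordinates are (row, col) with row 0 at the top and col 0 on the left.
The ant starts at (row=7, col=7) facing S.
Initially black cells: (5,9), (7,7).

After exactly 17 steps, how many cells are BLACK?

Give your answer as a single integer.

Answer: 9

Derivation:
Step 1: on BLACK (7,7): turn L to E, flip to white, move to (7,8). |black|=1
Step 2: on WHITE (7,8): turn R to S, flip to black, move to (8,8). |black|=2
Step 3: on WHITE (8,8): turn R to W, flip to black, move to (8,7). |black|=3
Step 4: on WHITE (8,7): turn R to N, flip to black, move to (7,7). |black|=4
Step 5: on WHITE (7,7): turn R to E, flip to black, move to (7,8). |black|=5
Step 6: on BLACK (7,8): turn L to N, flip to white, move to (6,8). |black|=4
Step 7: on WHITE (6,8): turn R to E, flip to black, move to (6,9). |black|=5
Step 8: on WHITE (6,9): turn R to S, flip to black, move to (7,9). |black|=6
Step 9: on WHITE (7,9): turn R to W, flip to black, move to (7,8). |black|=7
Step 10: on WHITE (7,8): turn R to N, flip to black, move to (6,8). |black|=8
Step 11: on BLACK (6,8): turn L to W, flip to white, move to (6,7). |black|=7
Step 12: on WHITE (6,7): turn R to N, flip to black, move to (5,7). |black|=8
Step 13: on WHITE (5,7): turn R to E, flip to black, move to (5,8). |black|=9
Step 14: on WHITE (5,8): turn R to S, flip to black, move to (6,8). |black|=10
Step 15: on WHITE (6,8): turn R to W, flip to black, move to (6,7). |black|=11
Step 16: on BLACK (6,7): turn L to S, flip to white, move to (7,7). |black|=10
Step 17: on BLACK (7,7): turn L to E, flip to white, move to (7,8). |black|=9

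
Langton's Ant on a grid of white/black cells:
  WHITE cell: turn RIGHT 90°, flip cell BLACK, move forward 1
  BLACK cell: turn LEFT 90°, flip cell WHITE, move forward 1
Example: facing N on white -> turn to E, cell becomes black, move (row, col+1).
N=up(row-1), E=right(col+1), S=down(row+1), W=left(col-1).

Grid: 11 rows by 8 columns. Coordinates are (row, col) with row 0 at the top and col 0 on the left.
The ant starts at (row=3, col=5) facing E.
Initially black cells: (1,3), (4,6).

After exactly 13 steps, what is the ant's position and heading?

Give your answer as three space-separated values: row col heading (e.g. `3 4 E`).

Answer: 2 5 S

Derivation:
Step 1: on WHITE (3,5): turn R to S, flip to black, move to (4,5). |black|=3
Step 2: on WHITE (4,5): turn R to W, flip to black, move to (4,4). |black|=4
Step 3: on WHITE (4,4): turn R to N, flip to black, move to (3,4). |black|=5
Step 4: on WHITE (3,4): turn R to E, flip to black, move to (3,5). |black|=6
Step 5: on BLACK (3,5): turn L to N, flip to white, move to (2,5). |black|=5
Step 6: on WHITE (2,5): turn R to E, flip to black, move to (2,6). |black|=6
Step 7: on WHITE (2,6): turn R to S, flip to black, move to (3,6). |black|=7
Step 8: on WHITE (3,6): turn R to W, flip to black, move to (3,5). |black|=8
Step 9: on WHITE (3,5): turn R to N, flip to black, move to (2,5). |black|=9
Step 10: on BLACK (2,5): turn L to W, flip to white, move to (2,4). |black|=8
Step 11: on WHITE (2,4): turn R to N, flip to black, move to (1,4). |black|=9
Step 12: on WHITE (1,4): turn R to E, flip to black, move to (1,5). |black|=10
Step 13: on WHITE (1,5): turn R to S, flip to black, move to (2,5). |black|=11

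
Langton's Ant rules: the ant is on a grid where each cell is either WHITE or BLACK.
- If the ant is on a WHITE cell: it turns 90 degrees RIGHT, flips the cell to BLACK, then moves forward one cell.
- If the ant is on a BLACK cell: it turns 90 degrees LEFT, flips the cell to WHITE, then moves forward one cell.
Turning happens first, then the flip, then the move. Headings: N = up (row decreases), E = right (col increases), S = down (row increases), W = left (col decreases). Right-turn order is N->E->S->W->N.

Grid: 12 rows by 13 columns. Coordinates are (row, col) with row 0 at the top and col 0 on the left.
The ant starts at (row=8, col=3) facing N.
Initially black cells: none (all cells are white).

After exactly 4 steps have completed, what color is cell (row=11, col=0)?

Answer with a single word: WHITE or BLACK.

Answer: WHITE

Derivation:
Step 1: on WHITE (8,3): turn R to E, flip to black, move to (8,4). |black|=1
Step 2: on WHITE (8,4): turn R to S, flip to black, move to (9,4). |black|=2
Step 3: on WHITE (9,4): turn R to W, flip to black, move to (9,3). |black|=3
Step 4: on WHITE (9,3): turn R to N, flip to black, move to (8,3). |black|=4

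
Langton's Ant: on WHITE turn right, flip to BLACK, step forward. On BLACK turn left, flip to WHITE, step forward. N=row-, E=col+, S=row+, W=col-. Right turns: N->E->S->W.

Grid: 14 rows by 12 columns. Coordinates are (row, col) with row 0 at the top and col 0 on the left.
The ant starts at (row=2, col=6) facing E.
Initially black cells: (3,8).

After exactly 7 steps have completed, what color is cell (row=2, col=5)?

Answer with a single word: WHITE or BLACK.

Answer: BLACK

Derivation:
Step 1: on WHITE (2,6): turn R to S, flip to black, move to (3,6). |black|=2
Step 2: on WHITE (3,6): turn R to W, flip to black, move to (3,5). |black|=3
Step 3: on WHITE (3,5): turn R to N, flip to black, move to (2,5). |black|=4
Step 4: on WHITE (2,5): turn R to E, flip to black, move to (2,6). |black|=5
Step 5: on BLACK (2,6): turn L to N, flip to white, move to (1,6). |black|=4
Step 6: on WHITE (1,6): turn R to E, flip to black, move to (1,7). |black|=5
Step 7: on WHITE (1,7): turn R to S, flip to black, move to (2,7). |black|=6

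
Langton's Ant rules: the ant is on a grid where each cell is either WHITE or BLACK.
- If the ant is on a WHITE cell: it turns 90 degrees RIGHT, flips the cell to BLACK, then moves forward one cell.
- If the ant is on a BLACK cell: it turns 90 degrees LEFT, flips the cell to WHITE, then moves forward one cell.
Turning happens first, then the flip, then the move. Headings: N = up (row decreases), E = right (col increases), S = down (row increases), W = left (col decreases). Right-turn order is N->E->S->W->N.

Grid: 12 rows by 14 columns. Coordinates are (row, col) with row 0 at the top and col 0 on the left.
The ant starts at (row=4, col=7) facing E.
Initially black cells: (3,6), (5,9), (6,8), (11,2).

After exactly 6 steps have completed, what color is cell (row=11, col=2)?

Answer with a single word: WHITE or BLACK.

Answer: BLACK

Derivation:
Step 1: on WHITE (4,7): turn R to S, flip to black, move to (5,7). |black|=5
Step 2: on WHITE (5,7): turn R to W, flip to black, move to (5,6). |black|=6
Step 3: on WHITE (5,6): turn R to N, flip to black, move to (4,6). |black|=7
Step 4: on WHITE (4,6): turn R to E, flip to black, move to (4,7). |black|=8
Step 5: on BLACK (4,7): turn L to N, flip to white, move to (3,7). |black|=7
Step 6: on WHITE (3,7): turn R to E, flip to black, move to (3,8). |black|=8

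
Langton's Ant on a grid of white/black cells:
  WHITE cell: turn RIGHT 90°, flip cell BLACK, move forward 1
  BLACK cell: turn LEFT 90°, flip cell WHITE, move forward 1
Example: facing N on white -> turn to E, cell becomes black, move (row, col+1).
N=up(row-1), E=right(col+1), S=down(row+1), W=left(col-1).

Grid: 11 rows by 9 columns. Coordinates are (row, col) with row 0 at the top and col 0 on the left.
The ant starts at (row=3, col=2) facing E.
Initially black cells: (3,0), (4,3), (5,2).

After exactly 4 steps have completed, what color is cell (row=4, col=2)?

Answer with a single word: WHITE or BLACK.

Answer: BLACK

Derivation:
Step 1: on WHITE (3,2): turn R to S, flip to black, move to (4,2). |black|=4
Step 2: on WHITE (4,2): turn R to W, flip to black, move to (4,1). |black|=5
Step 3: on WHITE (4,1): turn R to N, flip to black, move to (3,1). |black|=6
Step 4: on WHITE (3,1): turn R to E, flip to black, move to (3,2). |black|=7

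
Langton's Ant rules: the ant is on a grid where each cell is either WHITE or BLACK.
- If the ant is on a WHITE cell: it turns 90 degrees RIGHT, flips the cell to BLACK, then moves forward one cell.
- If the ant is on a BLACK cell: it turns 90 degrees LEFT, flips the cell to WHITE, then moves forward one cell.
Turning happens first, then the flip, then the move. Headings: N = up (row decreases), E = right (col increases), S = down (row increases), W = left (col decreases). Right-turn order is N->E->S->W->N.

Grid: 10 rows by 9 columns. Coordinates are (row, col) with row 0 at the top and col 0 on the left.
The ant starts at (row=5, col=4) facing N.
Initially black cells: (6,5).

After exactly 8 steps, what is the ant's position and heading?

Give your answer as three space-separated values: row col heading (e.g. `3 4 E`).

Answer: 5 6 N

Derivation:
Step 1: on WHITE (5,4): turn R to E, flip to black, move to (5,5). |black|=2
Step 2: on WHITE (5,5): turn R to S, flip to black, move to (6,5). |black|=3
Step 3: on BLACK (6,5): turn L to E, flip to white, move to (6,6). |black|=2
Step 4: on WHITE (6,6): turn R to S, flip to black, move to (7,6). |black|=3
Step 5: on WHITE (7,6): turn R to W, flip to black, move to (7,5). |black|=4
Step 6: on WHITE (7,5): turn R to N, flip to black, move to (6,5). |black|=5
Step 7: on WHITE (6,5): turn R to E, flip to black, move to (6,6). |black|=6
Step 8: on BLACK (6,6): turn L to N, flip to white, move to (5,6). |black|=5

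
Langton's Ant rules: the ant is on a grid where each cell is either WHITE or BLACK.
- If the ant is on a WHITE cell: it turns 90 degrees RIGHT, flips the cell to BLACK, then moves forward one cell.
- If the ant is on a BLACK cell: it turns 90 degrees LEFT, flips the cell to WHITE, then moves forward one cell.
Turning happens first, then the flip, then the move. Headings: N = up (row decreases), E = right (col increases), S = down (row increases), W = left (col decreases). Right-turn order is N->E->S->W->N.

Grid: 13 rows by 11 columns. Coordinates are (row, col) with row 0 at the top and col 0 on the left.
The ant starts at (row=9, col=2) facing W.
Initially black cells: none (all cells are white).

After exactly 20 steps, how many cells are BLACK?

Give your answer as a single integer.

Step 1: on WHITE (9,2): turn R to N, flip to black, move to (8,2). |black|=1
Step 2: on WHITE (8,2): turn R to E, flip to black, move to (8,3). |black|=2
Step 3: on WHITE (8,3): turn R to S, flip to black, move to (9,3). |black|=3
Step 4: on WHITE (9,3): turn R to W, flip to black, move to (9,2). |black|=4
Step 5: on BLACK (9,2): turn L to S, flip to white, move to (10,2). |black|=3
Step 6: on WHITE (10,2): turn R to W, flip to black, move to (10,1). |black|=4
Step 7: on WHITE (10,1): turn R to N, flip to black, move to (9,1). |black|=5
Step 8: on WHITE (9,1): turn R to E, flip to black, move to (9,2). |black|=6
Step 9: on WHITE (9,2): turn R to S, flip to black, move to (10,2). |black|=7
Step 10: on BLACK (10,2): turn L to E, flip to white, move to (10,3). |black|=6
Step 11: on WHITE (10,3): turn R to S, flip to black, move to (11,3). |black|=7
Step 12: on WHITE (11,3): turn R to W, flip to black, move to (11,2). |black|=8
Step 13: on WHITE (11,2): turn R to N, flip to black, move to (10,2). |black|=9
Step 14: on WHITE (10,2): turn R to E, flip to black, move to (10,3). |black|=10
Step 15: on BLACK (10,3): turn L to N, flip to white, move to (9,3). |black|=9
Step 16: on BLACK (9,3): turn L to W, flip to white, move to (9,2). |black|=8
Step 17: on BLACK (9,2): turn L to S, flip to white, move to (10,2). |black|=7
Step 18: on BLACK (10,2): turn L to E, flip to white, move to (10,3). |black|=6
Step 19: on WHITE (10,3): turn R to S, flip to black, move to (11,3). |black|=7
Step 20: on BLACK (11,3): turn L to E, flip to white, move to (11,4). |black|=6

Answer: 6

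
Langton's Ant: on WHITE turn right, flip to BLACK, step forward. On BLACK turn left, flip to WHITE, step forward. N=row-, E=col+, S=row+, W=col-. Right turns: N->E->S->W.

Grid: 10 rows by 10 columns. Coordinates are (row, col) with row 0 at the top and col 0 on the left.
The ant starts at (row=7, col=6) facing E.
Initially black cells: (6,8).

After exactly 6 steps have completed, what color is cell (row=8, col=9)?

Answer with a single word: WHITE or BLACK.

Answer: WHITE

Derivation:
Step 1: on WHITE (7,6): turn R to S, flip to black, move to (8,6). |black|=2
Step 2: on WHITE (8,6): turn R to W, flip to black, move to (8,5). |black|=3
Step 3: on WHITE (8,5): turn R to N, flip to black, move to (7,5). |black|=4
Step 4: on WHITE (7,5): turn R to E, flip to black, move to (7,6). |black|=5
Step 5: on BLACK (7,6): turn L to N, flip to white, move to (6,6). |black|=4
Step 6: on WHITE (6,6): turn R to E, flip to black, move to (6,7). |black|=5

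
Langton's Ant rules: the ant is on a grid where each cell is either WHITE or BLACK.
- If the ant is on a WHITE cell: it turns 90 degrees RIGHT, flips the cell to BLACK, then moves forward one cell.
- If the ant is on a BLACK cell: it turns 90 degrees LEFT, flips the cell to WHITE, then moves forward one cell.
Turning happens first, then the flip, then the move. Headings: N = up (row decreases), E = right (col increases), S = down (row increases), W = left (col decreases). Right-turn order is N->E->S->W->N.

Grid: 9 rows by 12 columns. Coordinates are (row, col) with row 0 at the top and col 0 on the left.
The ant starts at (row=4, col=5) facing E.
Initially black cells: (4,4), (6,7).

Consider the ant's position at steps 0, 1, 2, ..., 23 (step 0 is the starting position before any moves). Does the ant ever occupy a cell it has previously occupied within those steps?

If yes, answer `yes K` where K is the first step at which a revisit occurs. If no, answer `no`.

Step 1: on WHITE (4,5): turn R to S, flip to black, move to (5,5). |black|=3 — new cell
Step 2: on WHITE (5,5): turn R to W, flip to black, move to (5,4). |black|=4 — new cell
Step 3: on WHITE (5,4): turn R to N, flip to black, move to (4,4). |black|=5 — new cell
Step 4: on BLACK (4,4): turn L to W, flip to white, move to (4,3). |black|=4 — new cell
Step 5: on WHITE (4,3): turn R to N, flip to black, move to (3,3). |black|=5 — new cell
Step 6: on WHITE (3,3): turn R to E, flip to black, move to (3,4). |black|=6 — new cell
Step 7: on WHITE (3,4): turn R to S, flip to black, move to (4,4). |black|=7 — REVISIT

Answer: yes 7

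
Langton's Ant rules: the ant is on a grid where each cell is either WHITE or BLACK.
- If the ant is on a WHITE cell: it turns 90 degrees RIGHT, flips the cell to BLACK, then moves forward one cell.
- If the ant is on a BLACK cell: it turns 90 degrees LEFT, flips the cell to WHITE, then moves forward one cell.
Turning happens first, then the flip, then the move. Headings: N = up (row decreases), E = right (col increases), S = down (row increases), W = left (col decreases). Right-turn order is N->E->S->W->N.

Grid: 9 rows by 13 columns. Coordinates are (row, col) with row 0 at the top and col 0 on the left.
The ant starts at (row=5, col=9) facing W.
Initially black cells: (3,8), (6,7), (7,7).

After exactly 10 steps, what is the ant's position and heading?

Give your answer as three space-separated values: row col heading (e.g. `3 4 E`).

Step 1: on WHITE (5,9): turn R to N, flip to black, move to (4,9). |black|=4
Step 2: on WHITE (4,9): turn R to E, flip to black, move to (4,10). |black|=5
Step 3: on WHITE (4,10): turn R to S, flip to black, move to (5,10). |black|=6
Step 4: on WHITE (5,10): turn R to W, flip to black, move to (5,9). |black|=7
Step 5: on BLACK (5,9): turn L to S, flip to white, move to (6,9). |black|=6
Step 6: on WHITE (6,9): turn R to W, flip to black, move to (6,8). |black|=7
Step 7: on WHITE (6,8): turn R to N, flip to black, move to (5,8). |black|=8
Step 8: on WHITE (5,8): turn R to E, flip to black, move to (5,9). |black|=9
Step 9: on WHITE (5,9): turn R to S, flip to black, move to (6,9). |black|=10
Step 10: on BLACK (6,9): turn L to E, flip to white, move to (6,10). |black|=9

Answer: 6 10 E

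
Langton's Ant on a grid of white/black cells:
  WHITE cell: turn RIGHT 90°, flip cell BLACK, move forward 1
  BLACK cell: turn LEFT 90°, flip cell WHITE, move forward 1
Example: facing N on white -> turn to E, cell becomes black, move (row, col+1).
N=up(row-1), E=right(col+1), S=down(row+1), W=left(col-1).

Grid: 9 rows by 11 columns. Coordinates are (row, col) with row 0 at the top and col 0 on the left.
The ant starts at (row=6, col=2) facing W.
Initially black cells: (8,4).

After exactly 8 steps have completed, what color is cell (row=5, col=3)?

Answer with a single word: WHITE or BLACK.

Step 1: on WHITE (6,2): turn R to N, flip to black, move to (5,2). |black|=2
Step 2: on WHITE (5,2): turn R to E, flip to black, move to (5,3). |black|=3
Step 3: on WHITE (5,3): turn R to S, flip to black, move to (6,3). |black|=4
Step 4: on WHITE (6,3): turn R to W, flip to black, move to (6,2). |black|=5
Step 5: on BLACK (6,2): turn L to S, flip to white, move to (7,2). |black|=4
Step 6: on WHITE (7,2): turn R to W, flip to black, move to (7,1). |black|=5
Step 7: on WHITE (7,1): turn R to N, flip to black, move to (6,1). |black|=6
Step 8: on WHITE (6,1): turn R to E, flip to black, move to (6,2). |black|=7

Answer: BLACK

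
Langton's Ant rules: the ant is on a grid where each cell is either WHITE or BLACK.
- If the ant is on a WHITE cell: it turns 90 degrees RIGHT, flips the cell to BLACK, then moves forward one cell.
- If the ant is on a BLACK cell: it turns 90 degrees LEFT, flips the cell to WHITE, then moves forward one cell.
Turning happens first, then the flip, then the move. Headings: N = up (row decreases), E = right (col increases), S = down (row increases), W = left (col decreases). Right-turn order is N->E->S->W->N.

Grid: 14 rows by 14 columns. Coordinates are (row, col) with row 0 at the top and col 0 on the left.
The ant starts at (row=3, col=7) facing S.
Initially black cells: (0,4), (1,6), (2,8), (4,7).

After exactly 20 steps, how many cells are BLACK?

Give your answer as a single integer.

Answer: 12

Derivation:
Step 1: on WHITE (3,7): turn R to W, flip to black, move to (3,6). |black|=5
Step 2: on WHITE (3,6): turn R to N, flip to black, move to (2,6). |black|=6
Step 3: on WHITE (2,6): turn R to E, flip to black, move to (2,7). |black|=7
Step 4: on WHITE (2,7): turn R to S, flip to black, move to (3,7). |black|=8
Step 5: on BLACK (3,7): turn L to E, flip to white, move to (3,8). |black|=7
Step 6: on WHITE (3,8): turn R to S, flip to black, move to (4,8). |black|=8
Step 7: on WHITE (4,8): turn R to W, flip to black, move to (4,7). |black|=9
Step 8: on BLACK (4,7): turn L to S, flip to white, move to (5,7). |black|=8
Step 9: on WHITE (5,7): turn R to W, flip to black, move to (5,6). |black|=9
Step 10: on WHITE (5,6): turn R to N, flip to black, move to (4,6). |black|=10
Step 11: on WHITE (4,6): turn R to E, flip to black, move to (4,7). |black|=11
Step 12: on WHITE (4,7): turn R to S, flip to black, move to (5,7). |black|=12
Step 13: on BLACK (5,7): turn L to E, flip to white, move to (5,8). |black|=11
Step 14: on WHITE (5,8): turn R to S, flip to black, move to (6,8). |black|=12
Step 15: on WHITE (6,8): turn R to W, flip to black, move to (6,7). |black|=13
Step 16: on WHITE (6,7): turn R to N, flip to black, move to (5,7). |black|=14
Step 17: on WHITE (5,7): turn R to E, flip to black, move to (5,8). |black|=15
Step 18: on BLACK (5,8): turn L to N, flip to white, move to (4,8). |black|=14
Step 19: on BLACK (4,8): turn L to W, flip to white, move to (4,7). |black|=13
Step 20: on BLACK (4,7): turn L to S, flip to white, move to (5,7). |black|=12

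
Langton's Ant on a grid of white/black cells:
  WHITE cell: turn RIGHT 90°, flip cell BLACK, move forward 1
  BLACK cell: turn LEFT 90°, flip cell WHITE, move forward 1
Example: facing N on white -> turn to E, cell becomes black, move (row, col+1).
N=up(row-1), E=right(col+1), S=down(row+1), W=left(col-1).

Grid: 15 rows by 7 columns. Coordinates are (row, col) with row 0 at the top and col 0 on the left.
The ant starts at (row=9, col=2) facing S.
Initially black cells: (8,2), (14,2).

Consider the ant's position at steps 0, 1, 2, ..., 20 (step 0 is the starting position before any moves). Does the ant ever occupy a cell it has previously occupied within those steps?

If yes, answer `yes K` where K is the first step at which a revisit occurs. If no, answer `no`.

Answer: yes 7

Derivation:
Step 1: on WHITE (9,2): turn R to W, flip to black, move to (9,1). |black|=3 — new cell
Step 2: on WHITE (9,1): turn R to N, flip to black, move to (8,1). |black|=4 — new cell
Step 3: on WHITE (8,1): turn R to E, flip to black, move to (8,2). |black|=5 — new cell
Step 4: on BLACK (8,2): turn L to N, flip to white, move to (7,2). |black|=4 — new cell
Step 5: on WHITE (7,2): turn R to E, flip to black, move to (7,3). |black|=5 — new cell
Step 6: on WHITE (7,3): turn R to S, flip to black, move to (8,3). |black|=6 — new cell
Step 7: on WHITE (8,3): turn R to W, flip to black, move to (8,2). |black|=7 — REVISIT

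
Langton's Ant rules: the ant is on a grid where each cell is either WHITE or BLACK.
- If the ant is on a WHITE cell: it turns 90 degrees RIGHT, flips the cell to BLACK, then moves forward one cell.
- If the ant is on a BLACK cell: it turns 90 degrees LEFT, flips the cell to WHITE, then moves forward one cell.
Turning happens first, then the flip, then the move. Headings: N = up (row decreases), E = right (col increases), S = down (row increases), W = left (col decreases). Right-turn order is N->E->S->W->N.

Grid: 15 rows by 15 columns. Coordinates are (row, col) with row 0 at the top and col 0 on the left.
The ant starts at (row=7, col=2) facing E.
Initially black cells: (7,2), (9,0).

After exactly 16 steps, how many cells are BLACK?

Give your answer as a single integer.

Step 1: on BLACK (7,2): turn L to N, flip to white, move to (6,2). |black|=1
Step 2: on WHITE (6,2): turn R to E, flip to black, move to (6,3). |black|=2
Step 3: on WHITE (6,3): turn R to S, flip to black, move to (7,3). |black|=3
Step 4: on WHITE (7,3): turn R to W, flip to black, move to (7,2). |black|=4
Step 5: on WHITE (7,2): turn R to N, flip to black, move to (6,2). |black|=5
Step 6: on BLACK (6,2): turn L to W, flip to white, move to (6,1). |black|=4
Step 7: on WHITE (6,1): turn R to N, flip to black, move to (5,1). |black|=5
Step 8: on WHITE (5,1): turn R to E, flip to black, move to (5,2). |black|=6
Step 9: on WHITE (5,2): turn R to S, flip to black, move to (6,2). |black|=7
Step 10: on WHITE (6,2): turn R to W, flip to black, move to (6,1). |black|=8
Step 11: on BLACK (6,1): turn L to S, flip to white, move to (7,1). |black|=7
Step 12: on WHITE (7,1): turn R to W, flip to black, move to (7,0). |black|=8
Step 13: on WHITE (7,0): turn R to N, flip to black, move to (6,0). |black|=9
Step 14: on WHITE (6,0): turn R to E, flip to black, move to (6,1). |black|=10
Step 15: on WHITE (6,1): turn R to S, flip to black, move to (7,1). |black|=11
Step 16: on BLACK (7,1): turn L to E, flip to white, move to (7,2). |black|=10

Answer: 10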